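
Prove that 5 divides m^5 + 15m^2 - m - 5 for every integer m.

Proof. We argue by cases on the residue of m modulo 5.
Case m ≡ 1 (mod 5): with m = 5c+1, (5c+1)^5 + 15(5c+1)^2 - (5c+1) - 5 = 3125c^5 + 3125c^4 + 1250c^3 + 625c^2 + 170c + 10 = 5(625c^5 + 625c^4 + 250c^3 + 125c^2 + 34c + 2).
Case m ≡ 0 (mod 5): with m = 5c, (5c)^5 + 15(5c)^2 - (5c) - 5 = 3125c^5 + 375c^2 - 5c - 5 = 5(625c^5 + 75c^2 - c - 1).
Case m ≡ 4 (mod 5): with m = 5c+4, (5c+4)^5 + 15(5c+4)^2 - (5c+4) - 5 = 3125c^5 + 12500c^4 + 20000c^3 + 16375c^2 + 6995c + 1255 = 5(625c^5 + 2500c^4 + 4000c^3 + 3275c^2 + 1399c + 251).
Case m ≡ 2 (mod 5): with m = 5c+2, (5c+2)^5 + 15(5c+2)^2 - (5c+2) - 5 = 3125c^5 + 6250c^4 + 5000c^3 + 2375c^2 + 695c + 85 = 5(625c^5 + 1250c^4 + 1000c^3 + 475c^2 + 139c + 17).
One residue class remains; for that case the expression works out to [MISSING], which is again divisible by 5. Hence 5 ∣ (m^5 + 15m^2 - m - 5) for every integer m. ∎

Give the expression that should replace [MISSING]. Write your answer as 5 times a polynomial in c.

The residues treated are {1, 0, 4, 2}, so the missing case is m ≡ 3 (mod 5); write m = 5c+3.
Then (5c+3)^5 + 15(5c+3)^2 - (5c+3) - 5 = 3125c^5 + 9375c^4 + 11250c^3 + 7125c^2 + 2470c + 370 = 5(625c^5 + 1875c^4 + 2250c^3 + 1425c^2 + 494c + 74).

5(625c^5 + 1875c^4 + 2250c^3 + 1425c^2 + 494c + 74)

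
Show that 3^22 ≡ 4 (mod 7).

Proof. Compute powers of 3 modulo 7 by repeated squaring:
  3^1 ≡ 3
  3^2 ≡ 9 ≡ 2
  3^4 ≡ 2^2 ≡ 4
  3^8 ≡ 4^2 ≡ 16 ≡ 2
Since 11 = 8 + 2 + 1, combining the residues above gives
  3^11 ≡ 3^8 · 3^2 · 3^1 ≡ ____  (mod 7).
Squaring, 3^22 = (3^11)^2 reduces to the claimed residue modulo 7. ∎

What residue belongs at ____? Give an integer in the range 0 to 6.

3^8 · 3^2 · 3^1 ≡ 2 · 2 · 3 = 12.
12 mod 7 = 5, so 3^11 ≡ 5 (mod 7).

5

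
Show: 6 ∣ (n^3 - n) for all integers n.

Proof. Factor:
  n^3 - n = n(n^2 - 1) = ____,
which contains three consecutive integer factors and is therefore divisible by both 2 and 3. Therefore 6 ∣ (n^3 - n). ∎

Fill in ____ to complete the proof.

n(n^2 - 1) = n(n - 1)(n + 1) = (n - 1)n(n + 1).
These three factors are consecutive integers, so their product is divisible by 6.

(n - 1)n(n + 1)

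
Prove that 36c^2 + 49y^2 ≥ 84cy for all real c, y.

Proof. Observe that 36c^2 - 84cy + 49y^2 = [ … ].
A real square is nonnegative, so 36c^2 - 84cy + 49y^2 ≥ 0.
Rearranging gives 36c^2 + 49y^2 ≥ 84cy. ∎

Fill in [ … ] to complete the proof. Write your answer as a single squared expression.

36c^2 - 84cy + 49y^2 is a perfect-square trinomial: the outer terms are (6c)^2 and (7y)^2, and the cross term is -2·6c·7y.
So 36c^2 - 84cy + 49y^2 = (6c - 7y)^2 ≥ 0.

(6c - 7y)^2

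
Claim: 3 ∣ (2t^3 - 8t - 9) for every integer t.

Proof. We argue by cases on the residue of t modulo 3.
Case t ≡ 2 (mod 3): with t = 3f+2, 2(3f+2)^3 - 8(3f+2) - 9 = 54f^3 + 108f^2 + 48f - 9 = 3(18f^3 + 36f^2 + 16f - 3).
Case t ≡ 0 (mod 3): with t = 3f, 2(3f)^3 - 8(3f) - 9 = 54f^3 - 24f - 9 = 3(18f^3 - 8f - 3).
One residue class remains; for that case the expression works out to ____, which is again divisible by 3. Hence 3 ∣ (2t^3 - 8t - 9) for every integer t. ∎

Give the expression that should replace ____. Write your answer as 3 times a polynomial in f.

3(18f^3 + 18f^2 - 2f - 5)

The residues treated are {2, 0}, so the missing case is t ≡ 1 (mod 3); write t = 3f+1.
Then 2(3f+1)^3 - 8(3f+1) - 9 = 54f^3 + 54f^2 - 6f - 15 = 3(18f^3 + 18f^2 - 2f - 5).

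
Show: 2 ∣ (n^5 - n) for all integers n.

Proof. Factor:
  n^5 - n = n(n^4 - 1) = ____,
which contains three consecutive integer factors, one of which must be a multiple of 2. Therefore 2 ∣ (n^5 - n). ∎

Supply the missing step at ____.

(n - 1)n(n + 1)(n^2 + 1)

n^4 - 1 = (n^2 - 1)(n^2 + 1), and n^2 - 1 = (n-1)(n+1).
So n(n^4 - 1) = (n - 1)n(n + 1)(n^2 + 1).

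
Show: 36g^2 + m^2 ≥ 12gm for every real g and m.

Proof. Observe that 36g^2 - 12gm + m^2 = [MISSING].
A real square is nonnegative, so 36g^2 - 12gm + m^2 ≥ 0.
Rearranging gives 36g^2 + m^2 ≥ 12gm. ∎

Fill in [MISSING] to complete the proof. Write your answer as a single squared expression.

(6g - m)^2

36g^2 - 12gm + m^2 is a perfect-square trinomial: the outer terms are (6g)^2 and (m)^2, and the cross term is -2·6g·m.
So 36g^2 - 12gm + m^2 = (6g - m)^2 ≥ 0.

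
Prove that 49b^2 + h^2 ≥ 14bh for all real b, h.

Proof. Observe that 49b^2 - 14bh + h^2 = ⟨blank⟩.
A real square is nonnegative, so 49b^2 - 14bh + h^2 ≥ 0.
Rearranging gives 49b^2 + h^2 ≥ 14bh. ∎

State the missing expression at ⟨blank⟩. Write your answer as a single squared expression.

The leading and trailing coefficients are 7^2 and 1^2, and 14 = 2·7·1, so the trinomial is (7b - h)^2.
Hence 49b^2 - 14bh + h^2 ≥ 0.

(7b - h)^2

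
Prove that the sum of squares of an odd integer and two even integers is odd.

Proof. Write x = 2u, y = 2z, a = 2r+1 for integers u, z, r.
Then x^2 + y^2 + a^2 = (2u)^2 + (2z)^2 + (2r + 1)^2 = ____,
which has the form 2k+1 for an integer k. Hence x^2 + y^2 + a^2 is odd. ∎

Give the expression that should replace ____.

Expanding: (2u)^2 + (2z)^2 + (2r + 1)^2 = 4r^2 + 4r + 4u^2 + 4z^2 + 1.
Every term except the constant is even, so this is 2(2r^2 + 2r + 2u^2 + 2z^2) + 1,
and 2r^2 + 2r + 2u^2 + 2z^2 ∈ ℤ gives the required form.

2(2r^2 + 2r + 2u^2 + 2z^2) + 1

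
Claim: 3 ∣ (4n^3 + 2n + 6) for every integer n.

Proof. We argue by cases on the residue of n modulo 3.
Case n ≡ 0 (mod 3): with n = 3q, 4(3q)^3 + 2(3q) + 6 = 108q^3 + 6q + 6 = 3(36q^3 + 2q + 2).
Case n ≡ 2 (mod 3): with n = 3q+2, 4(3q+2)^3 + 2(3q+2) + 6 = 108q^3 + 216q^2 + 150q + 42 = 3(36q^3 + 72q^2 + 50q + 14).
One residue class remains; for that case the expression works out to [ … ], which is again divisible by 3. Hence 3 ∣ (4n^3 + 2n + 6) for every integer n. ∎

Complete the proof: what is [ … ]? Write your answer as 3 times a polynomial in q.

Only n ≡ 1 (mod 3) is unaccounted for. Put n = 3q+1:
4(3q+1)^3 + 2(3q+1) + 6 expands to 108q^3 + 108q^2 + 42q + 12,
and factoring out 3 leaves 3(36q^3 + 36q^2 + 14q + 4).

3(36q^3 + 36q^2 + 14q + 4)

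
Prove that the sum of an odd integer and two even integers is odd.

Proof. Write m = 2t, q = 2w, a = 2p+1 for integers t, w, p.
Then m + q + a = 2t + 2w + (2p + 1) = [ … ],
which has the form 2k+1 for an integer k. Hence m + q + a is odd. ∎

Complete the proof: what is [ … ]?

2(p + t + w) + 1

2t + 2w + (2p + 1) = 2p + 2t + 2w + 1
= 2(p + t + w) + 1.
Since p + t + w is an integer, the sum is of the form 2k+1 for an integer k.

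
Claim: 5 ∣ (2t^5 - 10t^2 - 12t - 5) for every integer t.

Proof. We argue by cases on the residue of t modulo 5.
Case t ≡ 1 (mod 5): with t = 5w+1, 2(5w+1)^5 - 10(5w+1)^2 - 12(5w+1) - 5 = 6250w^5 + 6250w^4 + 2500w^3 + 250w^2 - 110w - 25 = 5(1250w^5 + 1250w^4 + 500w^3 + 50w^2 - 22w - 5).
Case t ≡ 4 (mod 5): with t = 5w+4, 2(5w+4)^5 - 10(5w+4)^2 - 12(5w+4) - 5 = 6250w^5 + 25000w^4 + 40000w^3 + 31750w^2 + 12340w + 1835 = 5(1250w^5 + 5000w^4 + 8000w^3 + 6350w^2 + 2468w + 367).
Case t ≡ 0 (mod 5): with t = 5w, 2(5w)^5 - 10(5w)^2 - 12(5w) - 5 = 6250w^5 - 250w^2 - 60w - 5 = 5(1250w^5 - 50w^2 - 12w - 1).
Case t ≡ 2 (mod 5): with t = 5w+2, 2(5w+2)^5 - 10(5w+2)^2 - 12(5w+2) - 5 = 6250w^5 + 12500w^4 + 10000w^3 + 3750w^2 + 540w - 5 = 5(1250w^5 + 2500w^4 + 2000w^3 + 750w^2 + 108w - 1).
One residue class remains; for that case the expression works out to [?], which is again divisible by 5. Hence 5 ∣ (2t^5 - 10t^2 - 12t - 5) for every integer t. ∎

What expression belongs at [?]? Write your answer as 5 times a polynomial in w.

5(1250w^5 + 3750w^4 + 4500w^3 + 2650w^2 + 738w + 71)

The residues treated are {1, 4, 0, 2}, so the missing case is t ≡ 3 (mod 5); write t = 5w+3.
Then 2(5w+3)^5 - 10(5w+3)^2 - 12(5w+3) - 5 = 6250w^5 + 18750w^4 + 22500w^3 + 13250w^2 + 3690w + 355 = 5(1250w^5 + 3750w^4 + 4500w^3 + 2650w^2 + 738w + 71).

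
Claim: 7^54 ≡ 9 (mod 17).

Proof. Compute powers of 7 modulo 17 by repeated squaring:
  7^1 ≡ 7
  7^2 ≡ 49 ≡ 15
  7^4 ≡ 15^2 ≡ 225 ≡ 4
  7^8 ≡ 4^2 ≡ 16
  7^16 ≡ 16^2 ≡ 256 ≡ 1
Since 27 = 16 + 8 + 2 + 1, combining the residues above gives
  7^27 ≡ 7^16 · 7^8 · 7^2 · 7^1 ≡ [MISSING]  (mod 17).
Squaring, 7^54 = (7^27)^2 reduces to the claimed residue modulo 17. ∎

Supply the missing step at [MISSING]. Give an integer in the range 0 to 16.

14

Multiply the listed residues: 1 · 16 · 15 · 7 = 16 → 240 → 1680.
Reducing modulo 17: 1680 = 98·17 + 14, so 7^27 ≡ 14.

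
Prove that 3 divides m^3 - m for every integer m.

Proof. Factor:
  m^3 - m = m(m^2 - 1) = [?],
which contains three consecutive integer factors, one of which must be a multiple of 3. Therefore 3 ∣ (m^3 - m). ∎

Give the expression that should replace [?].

m(m^2 - 1) = m(m - 1)(m + 1) = (m - 1)m(m + 1).
These three factors are consecutive integers, so their product is divisible by 3.

(m - 1)m(m + 1)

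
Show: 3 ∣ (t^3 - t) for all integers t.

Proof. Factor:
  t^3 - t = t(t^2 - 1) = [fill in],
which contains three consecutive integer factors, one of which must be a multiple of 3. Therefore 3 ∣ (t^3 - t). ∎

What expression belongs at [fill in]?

(t - 1)t(t + 1)

t(t^2 - 1) = t(t - 1)(t + 1) = (t - 1)t(t + 1).
These three factors are consecutive integers, so their product is divisible by 3.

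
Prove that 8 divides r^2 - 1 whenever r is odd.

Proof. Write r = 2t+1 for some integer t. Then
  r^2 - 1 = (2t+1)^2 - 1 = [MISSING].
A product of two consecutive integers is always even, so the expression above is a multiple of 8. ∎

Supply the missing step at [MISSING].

4t(t + 1)

(2t+1)^2 - 1 = 4t^2 + 4t + 1 - 1 = 4t^2 + 4t = 4t(t+1).
Since t and t+1 are consecutive, t(t+1) is even, and 4·(even) is a multiple of 8.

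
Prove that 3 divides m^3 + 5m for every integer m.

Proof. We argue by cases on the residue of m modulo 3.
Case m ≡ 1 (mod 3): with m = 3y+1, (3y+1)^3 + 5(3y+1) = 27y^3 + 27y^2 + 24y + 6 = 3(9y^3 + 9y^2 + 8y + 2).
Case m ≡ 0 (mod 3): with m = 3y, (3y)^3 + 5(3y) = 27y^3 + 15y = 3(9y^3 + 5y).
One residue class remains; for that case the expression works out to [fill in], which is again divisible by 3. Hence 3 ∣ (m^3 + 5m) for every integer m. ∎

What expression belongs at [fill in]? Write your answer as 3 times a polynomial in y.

3(9y^3 + 18y^2 + 17y + 6)

Only m ≡ 2 (mod 3) is unaccounted for. Put m = 3y+2:
(3y+2)^3 + 5(3y+2) expands to 27y^3 + 54y^2 + 51y + 18,
and factoring out 3 leaves 3(9y^3 + 18y^2 + 17y + 6).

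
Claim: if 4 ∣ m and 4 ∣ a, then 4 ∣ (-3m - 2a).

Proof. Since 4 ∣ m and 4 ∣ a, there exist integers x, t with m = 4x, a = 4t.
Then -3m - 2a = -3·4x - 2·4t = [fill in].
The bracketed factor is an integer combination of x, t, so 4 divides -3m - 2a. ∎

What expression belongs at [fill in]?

4(-2t - 3x)

Pull the common 4 out of every term: -3·4x - 2·4t = 4(-2t - 3x).
-2t - 3x is an integer, which exhibits the divisibility.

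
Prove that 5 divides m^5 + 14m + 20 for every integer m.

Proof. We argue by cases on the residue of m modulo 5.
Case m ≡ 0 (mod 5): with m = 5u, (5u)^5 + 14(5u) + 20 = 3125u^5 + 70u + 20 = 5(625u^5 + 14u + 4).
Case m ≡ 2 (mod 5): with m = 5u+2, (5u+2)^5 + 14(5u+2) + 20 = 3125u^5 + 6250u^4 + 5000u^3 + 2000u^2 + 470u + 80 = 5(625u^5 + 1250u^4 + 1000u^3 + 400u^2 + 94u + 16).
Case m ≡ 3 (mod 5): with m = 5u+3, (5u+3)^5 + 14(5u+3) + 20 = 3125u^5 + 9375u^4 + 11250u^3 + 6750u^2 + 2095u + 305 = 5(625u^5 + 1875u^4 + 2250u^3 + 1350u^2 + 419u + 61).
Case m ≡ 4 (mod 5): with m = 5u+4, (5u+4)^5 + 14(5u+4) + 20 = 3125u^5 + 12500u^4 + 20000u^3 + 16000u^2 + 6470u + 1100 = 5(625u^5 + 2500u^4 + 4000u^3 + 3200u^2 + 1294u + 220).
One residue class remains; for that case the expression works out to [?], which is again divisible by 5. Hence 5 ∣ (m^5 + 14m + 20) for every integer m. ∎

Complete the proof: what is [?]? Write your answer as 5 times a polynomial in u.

5(625u^5 + 625u^4 + 250u^3 + 50u^2 + 19u + 7)

The residues treated are {0, 2, 3, 4}, so the missing case is m ≡ 1 (mod 5); write m = 5u+1.
Then (5u+1)^5 + 14(5u+1) + 20 = 3125u^5 + 3125u^4 + 1250u^3 + 250u^2 + 95u + 35 = 5(625u^5 + 625u^4 + 250u^3 + 50u^2 + 19u + 7).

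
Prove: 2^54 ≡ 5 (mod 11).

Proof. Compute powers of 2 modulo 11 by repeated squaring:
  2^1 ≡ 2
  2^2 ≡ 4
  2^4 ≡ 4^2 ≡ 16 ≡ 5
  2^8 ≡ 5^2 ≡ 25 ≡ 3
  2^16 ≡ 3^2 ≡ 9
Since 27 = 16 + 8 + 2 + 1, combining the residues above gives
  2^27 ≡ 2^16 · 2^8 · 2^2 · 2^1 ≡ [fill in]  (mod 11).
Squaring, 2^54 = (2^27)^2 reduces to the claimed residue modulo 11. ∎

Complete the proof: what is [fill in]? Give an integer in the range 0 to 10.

7

2^16 · 2^8 · 2^2 · 2^1 ≡ 9 · 3 · 4 · 2 = 216.
216 mod 11 = 7, so 2^27 ≡ 7 (mod 11).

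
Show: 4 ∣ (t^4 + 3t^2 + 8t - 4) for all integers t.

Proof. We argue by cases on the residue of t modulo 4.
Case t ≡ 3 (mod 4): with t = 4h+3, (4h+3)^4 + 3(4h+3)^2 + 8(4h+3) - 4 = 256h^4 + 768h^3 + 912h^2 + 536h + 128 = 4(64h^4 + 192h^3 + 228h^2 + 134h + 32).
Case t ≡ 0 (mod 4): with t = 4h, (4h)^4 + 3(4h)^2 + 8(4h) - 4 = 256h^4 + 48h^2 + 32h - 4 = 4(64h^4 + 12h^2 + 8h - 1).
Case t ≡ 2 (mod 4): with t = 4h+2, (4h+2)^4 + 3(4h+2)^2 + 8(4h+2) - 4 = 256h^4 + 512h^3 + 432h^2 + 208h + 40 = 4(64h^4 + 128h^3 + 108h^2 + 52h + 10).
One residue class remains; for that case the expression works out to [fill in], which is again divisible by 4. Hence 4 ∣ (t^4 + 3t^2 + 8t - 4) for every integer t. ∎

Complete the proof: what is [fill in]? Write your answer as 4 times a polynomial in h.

The residues treated are {3, 0, 2}, so the missing case is t ≡ 1 (mod 4); write t = 4h+1.
Then (4h+1)^4 + 3(4h+1)^2 + 8(4h+1) - 4 = 256h^4 + 256h^3 + 144h^2 + 72h + 8 = 4(64h^4 + 64h^3 + 36h^2 + 18h + 2).

4(64h^4 + 64h^3 + 36h^2 + 18h + 2)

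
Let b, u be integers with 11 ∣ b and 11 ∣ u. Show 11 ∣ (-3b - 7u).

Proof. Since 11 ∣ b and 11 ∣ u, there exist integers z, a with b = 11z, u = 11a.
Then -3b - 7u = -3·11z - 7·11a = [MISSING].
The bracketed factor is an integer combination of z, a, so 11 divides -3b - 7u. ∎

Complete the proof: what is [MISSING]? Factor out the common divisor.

Each term has a factor of 11: -3·11z - 7·11a = 11·(-7a - 3z).
Since -7a - 3z is an integer, 11 ∣ (-3b - 7u).

11(-7a - 3z)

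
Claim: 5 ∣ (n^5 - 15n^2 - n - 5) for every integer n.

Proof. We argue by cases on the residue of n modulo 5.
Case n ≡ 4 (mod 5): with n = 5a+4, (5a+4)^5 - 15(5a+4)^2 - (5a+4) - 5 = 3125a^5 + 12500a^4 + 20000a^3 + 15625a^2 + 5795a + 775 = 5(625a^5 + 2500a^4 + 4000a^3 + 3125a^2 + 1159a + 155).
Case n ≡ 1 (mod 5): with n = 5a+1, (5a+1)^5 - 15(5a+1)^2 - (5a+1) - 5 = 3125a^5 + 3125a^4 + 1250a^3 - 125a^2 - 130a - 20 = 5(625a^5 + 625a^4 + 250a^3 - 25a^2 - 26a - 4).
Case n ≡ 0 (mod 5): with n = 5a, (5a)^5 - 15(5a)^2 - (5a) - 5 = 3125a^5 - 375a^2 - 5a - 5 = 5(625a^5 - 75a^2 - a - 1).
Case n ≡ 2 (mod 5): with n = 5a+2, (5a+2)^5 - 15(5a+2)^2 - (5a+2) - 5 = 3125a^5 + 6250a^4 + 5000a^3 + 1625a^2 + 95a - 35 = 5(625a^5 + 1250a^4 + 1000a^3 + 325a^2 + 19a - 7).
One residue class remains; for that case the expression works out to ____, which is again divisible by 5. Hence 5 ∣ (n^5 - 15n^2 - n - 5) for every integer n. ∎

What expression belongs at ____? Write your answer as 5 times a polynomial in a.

5(625a^5 + 1875a^4 + 2250a^3 + 1275a^2 + 314a + 20)

Only n ≡ 3 (mod 5) is unaccounted for. Put n = 5a+3:
(5a+3)^5 - 15(5a+3)^2 - (5a+3) - 5 expands to 3125a^5 + 9375a^4 + 11250a^3 + 6375a^2 + 1570a + 100,
and factoring out 5 leaves 5(625a^5 + 1875a^4 + 2250a^3 + 1275a^2 + 314a + 20).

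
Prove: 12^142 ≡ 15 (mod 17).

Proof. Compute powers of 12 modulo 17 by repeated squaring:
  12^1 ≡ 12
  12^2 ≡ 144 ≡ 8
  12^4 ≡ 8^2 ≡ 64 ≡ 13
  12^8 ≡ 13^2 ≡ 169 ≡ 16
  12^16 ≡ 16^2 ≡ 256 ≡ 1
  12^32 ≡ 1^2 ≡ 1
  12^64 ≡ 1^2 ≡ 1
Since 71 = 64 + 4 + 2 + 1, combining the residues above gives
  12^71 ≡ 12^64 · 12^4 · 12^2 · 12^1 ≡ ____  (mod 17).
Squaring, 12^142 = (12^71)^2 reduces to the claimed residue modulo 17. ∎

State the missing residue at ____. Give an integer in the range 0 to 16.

12^64 · 12^4 · 12^2 · 12^1 ≡ 1 · 13 · 8 · 12 = 1248.
1248 mod 17 = 7, so 12^71 ≡ 7 (mod 17).

7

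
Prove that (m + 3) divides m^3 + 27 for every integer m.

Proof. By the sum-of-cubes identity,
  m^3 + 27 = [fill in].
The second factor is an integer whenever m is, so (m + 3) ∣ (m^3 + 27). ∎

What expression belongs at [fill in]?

a^3 + b^3 = (a + b)(a^2 - ab + b^2). With a = m, b = 3:
m^3 + 27 = (m + 3)(m^2 - 3m + 9).

(m + 3)(m^2 - 3m + 9)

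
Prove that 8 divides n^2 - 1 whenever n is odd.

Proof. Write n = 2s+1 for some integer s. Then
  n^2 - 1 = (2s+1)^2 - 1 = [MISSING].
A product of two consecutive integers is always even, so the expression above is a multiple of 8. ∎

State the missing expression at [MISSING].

4s(s + 1)

(2s+1)^2 - 1 = 4s^2 + 4s + 1 - 1 = 4s^2 + 4s = 4s(s+1).
Since s and s+1 are consecutive, s(s+1) is even, and 4·(even) is a multiple of 8.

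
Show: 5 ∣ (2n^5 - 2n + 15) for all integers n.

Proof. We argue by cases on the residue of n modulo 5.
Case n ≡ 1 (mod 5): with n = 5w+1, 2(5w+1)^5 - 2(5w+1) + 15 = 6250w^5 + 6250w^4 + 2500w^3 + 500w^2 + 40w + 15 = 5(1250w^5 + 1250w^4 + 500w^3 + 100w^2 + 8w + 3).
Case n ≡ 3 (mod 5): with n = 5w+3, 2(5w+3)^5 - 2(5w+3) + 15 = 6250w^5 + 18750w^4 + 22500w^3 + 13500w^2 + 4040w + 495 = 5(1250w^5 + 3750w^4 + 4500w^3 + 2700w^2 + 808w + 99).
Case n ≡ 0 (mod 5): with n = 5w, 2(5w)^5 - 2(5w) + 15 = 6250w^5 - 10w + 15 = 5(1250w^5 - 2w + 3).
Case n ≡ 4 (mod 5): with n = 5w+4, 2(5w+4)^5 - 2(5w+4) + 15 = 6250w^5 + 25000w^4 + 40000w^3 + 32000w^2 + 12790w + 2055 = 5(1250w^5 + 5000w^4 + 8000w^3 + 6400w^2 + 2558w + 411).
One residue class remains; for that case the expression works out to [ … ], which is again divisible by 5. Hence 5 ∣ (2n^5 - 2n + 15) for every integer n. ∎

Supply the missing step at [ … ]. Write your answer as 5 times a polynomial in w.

The residues treated are {1, 3, 0, 4}, so the missing case is n ≡ 2 (mod 5); write n = 5w+2.
Then 2(5w+2)^5 - 2(5w+2) + 15 = 6250w^5 + 12500w^4 + 10000w^3 + 4000w^2 + 790w + 75 = 5(1250w^5 + 2500w^4 + 2000w^3 + 800w^2 + 158w + 15).

5(1250w^5 + 2500w^4 + 2000w^3 + 800w^2 + 158w + 15)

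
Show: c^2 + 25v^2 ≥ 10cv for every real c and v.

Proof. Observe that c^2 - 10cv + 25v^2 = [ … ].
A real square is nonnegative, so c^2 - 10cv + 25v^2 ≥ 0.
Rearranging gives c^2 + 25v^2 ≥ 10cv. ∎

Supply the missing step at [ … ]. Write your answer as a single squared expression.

(c - 5v)^2

The leading and trailing coefficients are 1^2 and 5^2, and 10 = 2·1·5, so the trinomial is (c - 5v)^2.
Hence c^2 - 10cv + 25v^2 ≥ 0.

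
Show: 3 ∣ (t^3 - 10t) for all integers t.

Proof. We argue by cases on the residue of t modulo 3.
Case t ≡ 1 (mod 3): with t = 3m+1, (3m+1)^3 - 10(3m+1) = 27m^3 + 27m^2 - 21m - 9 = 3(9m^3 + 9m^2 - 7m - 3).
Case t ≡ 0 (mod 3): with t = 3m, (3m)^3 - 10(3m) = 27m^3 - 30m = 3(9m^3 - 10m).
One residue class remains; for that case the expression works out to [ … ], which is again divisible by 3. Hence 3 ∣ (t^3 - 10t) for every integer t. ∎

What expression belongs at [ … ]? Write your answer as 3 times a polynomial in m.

3(9m^3 + 18m^2 + 2m - 4)

Only t ≡ 2 (mod 3) is unaccounted for. Put t = 3m+2:
(3m+2)^3 - 10(3m+2) expands to 27m^3 + 54m^2 + 6m - 12,
and factoring out 3 leaves 3(9m^3 + 18m^2 + 2m - 4).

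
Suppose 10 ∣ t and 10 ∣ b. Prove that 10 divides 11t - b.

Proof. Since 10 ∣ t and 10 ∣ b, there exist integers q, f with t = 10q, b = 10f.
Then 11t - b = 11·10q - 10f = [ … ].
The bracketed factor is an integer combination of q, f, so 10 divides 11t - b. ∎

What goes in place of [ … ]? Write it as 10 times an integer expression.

10(-f + 11q)

Pull the common 10 out of every term: 11·10q - 10f = 10(-f + 11q).
-f + 11q is an integer, which exhibits the divisibility.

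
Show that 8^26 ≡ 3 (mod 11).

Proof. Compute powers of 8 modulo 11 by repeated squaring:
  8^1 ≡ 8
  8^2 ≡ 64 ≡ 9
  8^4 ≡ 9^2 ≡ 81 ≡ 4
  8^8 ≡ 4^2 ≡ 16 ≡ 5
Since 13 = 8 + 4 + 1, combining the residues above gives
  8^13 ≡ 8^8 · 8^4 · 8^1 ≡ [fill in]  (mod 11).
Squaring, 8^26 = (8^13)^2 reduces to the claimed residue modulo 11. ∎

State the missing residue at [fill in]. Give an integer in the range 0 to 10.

6

Multiply the listed residues: 5 · 4 · 8 = 20 → 160.
Reducing modulo 11: 160 = 14·11 + 6, so 8^13 ≡ 6.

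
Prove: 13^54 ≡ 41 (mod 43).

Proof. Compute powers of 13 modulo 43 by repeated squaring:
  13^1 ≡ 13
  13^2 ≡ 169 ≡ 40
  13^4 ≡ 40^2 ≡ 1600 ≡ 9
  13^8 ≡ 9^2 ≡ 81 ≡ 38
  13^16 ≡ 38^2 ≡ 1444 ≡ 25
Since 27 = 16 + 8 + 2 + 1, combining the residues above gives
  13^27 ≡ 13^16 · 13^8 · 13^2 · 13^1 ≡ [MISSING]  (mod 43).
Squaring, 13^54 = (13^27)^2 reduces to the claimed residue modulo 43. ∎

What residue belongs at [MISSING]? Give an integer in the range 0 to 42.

Multiply the listed residues: 25 · 38 · 40 · 13 = 950 → 38000 → 494000.
Reducing modulo 43: 494000 = 11488·43 + 16, so 13^27 ≡ 16.

16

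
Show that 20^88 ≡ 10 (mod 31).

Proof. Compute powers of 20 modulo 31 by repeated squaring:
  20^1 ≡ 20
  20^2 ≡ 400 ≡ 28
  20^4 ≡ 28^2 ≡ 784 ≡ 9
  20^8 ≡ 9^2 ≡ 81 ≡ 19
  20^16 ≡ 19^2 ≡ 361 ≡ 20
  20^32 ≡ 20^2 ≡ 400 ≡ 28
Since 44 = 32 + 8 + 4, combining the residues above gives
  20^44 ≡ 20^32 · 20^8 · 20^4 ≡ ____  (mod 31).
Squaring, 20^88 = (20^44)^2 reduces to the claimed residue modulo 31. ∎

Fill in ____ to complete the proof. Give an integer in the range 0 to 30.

20^32 · 20^8 · 20^4 ≡ 28 · 19 · 9 = 4788.
4788 mod 31 = 14, so 20^44 ≡ 14 (mod 31).

14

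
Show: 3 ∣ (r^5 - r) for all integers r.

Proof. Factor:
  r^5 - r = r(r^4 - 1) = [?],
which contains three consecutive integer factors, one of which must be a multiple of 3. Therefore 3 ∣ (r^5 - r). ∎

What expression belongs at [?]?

(r - 1)r(r + 1)(r^2 + 1)

r^4 - 1 = (r^2 - 1)(r^2 + 1), and r^2 - 1 = (r-1)(r+1).
So r(r^4 - 1) = (r - 1)r(r + 1)(r^2 + 1).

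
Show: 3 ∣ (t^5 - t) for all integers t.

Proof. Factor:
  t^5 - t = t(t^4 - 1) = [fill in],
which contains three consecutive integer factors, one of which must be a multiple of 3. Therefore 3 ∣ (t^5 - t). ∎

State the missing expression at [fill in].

t^4 - 1 = (t^2 - 1)(t^2 + 1), and t^2 - 1 = (t-1)(t+1).
So t(t^4 - 1) = (t - 1)t(t + 1)(t^2 + 1).

(t - 1)t(t + 1)(t^2 + 1)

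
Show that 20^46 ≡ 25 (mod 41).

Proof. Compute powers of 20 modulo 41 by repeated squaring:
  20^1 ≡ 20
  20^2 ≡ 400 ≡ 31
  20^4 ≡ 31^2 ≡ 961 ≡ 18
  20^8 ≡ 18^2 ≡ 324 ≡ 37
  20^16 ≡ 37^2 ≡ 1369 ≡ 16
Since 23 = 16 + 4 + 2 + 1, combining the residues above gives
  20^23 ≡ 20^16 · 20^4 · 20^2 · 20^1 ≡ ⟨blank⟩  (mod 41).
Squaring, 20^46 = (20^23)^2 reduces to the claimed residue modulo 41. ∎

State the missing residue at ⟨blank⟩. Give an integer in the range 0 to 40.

20^16 · 20^4 · 20^2 · 20^1 ≡ 16 · 18 · 31 · 20 = 178560.
178560 mod 41 = 5, so 20^23 ≡ 5 (mod 41).

5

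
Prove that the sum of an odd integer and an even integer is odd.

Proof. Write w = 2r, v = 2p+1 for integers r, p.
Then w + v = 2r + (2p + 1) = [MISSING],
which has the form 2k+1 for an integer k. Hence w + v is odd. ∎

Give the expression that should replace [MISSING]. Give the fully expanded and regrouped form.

2(p + r) + 1

2r + (2p + 1) = 2p + 2r + 1
= 2(p + r) + 1.
Since p + r is an integer, the sum is of the form 2k+1 for an integer k.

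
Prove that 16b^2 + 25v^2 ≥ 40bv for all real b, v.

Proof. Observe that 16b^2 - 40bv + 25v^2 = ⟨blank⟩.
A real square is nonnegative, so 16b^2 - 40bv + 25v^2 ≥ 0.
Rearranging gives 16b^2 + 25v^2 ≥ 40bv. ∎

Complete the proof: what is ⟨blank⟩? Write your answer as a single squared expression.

The leading and trailing coefficients are 4^2 and 5^2, and 40 = 2·4·5, so the trinomial is (4b - 5v)^2.
Hence 16b^2 - 40bv + 25v^2 ≥ 0.

(4b - 5v)^2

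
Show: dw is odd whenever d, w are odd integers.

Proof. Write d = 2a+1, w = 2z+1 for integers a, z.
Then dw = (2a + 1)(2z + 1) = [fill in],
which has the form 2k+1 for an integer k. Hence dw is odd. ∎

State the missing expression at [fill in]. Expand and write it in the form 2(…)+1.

Expanding: (2a + 1)(2z + 1) = 4az + 2a + 2z + 1.
Every term except the constant is even, so this is 2(2az + a + z) + 1,
and 2az + a + z ∈ ℤ gives the required form.

2(2az + a + z) + 1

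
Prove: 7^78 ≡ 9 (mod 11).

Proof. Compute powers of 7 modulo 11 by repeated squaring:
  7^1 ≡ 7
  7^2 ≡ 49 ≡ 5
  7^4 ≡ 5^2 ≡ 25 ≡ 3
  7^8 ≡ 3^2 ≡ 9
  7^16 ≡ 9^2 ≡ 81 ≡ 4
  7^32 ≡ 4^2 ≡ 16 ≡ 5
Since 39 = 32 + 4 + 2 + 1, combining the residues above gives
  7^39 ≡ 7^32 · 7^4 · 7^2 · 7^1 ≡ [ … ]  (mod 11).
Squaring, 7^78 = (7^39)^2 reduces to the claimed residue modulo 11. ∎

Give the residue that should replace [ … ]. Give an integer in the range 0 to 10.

8

7^32 · 7^4 · 7^2 · 7^1 ≡ 5 · 3 · 5 · 7 = 525.
525 mod 11 = 8, so 7^39 ≡ 8 (mod 11).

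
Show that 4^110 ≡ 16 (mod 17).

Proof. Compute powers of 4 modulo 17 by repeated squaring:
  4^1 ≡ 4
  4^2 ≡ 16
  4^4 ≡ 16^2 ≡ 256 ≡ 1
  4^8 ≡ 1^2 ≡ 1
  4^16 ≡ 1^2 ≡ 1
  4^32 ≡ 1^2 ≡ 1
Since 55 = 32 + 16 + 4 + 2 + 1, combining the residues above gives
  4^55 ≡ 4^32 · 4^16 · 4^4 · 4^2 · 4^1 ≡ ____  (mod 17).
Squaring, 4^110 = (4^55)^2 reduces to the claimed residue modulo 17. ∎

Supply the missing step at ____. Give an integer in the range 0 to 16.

13

4^32 · 4^16 · 4^4 · 4^2 · 4^1 ≡ 1 · 1 · 1 · 16 · 4 = 64.
64 mod 17 = 13, so 4^55 ≡ 13 (mod 17).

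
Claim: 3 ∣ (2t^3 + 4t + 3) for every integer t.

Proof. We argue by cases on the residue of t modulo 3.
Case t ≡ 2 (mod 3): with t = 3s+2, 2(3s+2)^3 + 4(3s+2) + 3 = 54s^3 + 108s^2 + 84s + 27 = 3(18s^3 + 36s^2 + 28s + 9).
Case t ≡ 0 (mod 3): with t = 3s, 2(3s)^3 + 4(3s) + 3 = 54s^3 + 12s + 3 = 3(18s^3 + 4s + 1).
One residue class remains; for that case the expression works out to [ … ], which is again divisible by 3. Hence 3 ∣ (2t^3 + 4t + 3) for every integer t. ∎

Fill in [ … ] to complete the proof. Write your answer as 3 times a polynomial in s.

The residues treated are {2, 0}, so the missing case is t ≡ 1 (mod 3); write t = 3s+1.
Then 2(3s+1)^3 + 4(3s+1) + 3 = 54s^3 + 54s^2 + 30s + 9 = 3(18s^3 + 18s^2 + 10s + 3).

3(18s^3 + 18s^2 + 10s + 3)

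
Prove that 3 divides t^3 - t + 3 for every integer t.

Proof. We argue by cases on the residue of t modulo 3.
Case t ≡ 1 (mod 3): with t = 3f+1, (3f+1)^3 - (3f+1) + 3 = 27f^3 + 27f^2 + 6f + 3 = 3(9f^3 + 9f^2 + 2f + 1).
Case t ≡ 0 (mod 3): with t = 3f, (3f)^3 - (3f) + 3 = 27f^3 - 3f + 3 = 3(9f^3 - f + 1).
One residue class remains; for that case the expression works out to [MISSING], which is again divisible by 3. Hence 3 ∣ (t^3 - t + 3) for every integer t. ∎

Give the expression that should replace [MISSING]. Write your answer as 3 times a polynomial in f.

The residues treated are {1, 0}, so the missing case is t ≡ 2 (mod 3); write t = 3f+2.
Then (3f+2)^3 - (3f+2) + 3 = 27f^3 + 54f^2 + 33f + 9 = 3(9f^3 + 18f^2 + 11f + 3).

3(9f^3 + 18f^2 + 11f + 3)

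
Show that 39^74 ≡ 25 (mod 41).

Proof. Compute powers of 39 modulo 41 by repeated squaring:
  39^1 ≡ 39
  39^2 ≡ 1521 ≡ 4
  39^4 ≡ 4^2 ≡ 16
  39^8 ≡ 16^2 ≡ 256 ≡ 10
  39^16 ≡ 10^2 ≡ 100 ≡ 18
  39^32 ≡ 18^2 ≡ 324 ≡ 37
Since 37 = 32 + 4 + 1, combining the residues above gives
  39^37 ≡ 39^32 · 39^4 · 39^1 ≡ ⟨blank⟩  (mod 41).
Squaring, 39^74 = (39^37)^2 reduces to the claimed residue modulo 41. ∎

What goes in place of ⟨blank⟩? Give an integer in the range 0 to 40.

5

39^32 · 39^4 · 39^1 ≡ 37 · 16 · 39 = 23088.
23088 mod 41 = 5, so 39^37 ≡ 5 (mod 41).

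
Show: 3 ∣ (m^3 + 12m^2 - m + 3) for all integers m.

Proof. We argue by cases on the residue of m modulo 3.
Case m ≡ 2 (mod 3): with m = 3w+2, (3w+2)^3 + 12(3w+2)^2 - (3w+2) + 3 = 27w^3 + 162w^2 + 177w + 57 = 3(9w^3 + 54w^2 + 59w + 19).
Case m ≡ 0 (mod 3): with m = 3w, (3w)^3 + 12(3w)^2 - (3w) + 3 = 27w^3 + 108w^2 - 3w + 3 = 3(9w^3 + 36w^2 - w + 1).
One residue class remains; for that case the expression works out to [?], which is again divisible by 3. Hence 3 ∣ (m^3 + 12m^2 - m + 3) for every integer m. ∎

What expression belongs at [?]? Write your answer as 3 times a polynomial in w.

3(9w^3 + 45w^2 + 26w + 5)

Only m ≡ 1 (mod 3) is unaccounted for. Put m = 3w+1:
(3w+1)^3 + 12(3w+1)^2 - (3w+1) + 3 expands to 27w^3 + 135w^2 + 78w + 15,
and factoring out 3 leaves 3(9w^3 + 45w^2 + 26w + 5).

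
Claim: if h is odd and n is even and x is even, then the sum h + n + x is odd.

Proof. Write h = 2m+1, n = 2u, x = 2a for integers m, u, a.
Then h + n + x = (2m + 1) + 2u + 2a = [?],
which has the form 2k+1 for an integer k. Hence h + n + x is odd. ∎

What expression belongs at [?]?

2(a + m + u) + 1

(2m + 1) + 2u + 2a = 2a + 2m + 2u + 1
= 2(a + m + u) + 1.
Since a + m + u is an integer, the sum is of the form 2k+1 for an integer k.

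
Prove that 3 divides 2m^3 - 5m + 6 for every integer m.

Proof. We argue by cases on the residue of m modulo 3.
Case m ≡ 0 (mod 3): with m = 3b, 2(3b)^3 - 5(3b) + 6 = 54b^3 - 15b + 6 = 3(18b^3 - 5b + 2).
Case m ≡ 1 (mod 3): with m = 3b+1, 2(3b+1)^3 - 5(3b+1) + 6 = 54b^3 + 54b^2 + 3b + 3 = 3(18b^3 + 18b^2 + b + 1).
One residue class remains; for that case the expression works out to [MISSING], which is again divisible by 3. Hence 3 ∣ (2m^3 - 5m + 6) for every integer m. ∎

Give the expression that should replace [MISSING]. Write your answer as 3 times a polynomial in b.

3(18b^3 + 36b^2 + 19b + 4)

The residues treated are {0, 1}, so the missing case is m ≡ 2 (mod 3); write m = 3b+2.
Then 2(3b+2)^3 - 5(3b+2) + 6 = 54b^3 + 108b^2 + 57b + 12 = 3(18b^3 + 36b^2 + 19b + 4).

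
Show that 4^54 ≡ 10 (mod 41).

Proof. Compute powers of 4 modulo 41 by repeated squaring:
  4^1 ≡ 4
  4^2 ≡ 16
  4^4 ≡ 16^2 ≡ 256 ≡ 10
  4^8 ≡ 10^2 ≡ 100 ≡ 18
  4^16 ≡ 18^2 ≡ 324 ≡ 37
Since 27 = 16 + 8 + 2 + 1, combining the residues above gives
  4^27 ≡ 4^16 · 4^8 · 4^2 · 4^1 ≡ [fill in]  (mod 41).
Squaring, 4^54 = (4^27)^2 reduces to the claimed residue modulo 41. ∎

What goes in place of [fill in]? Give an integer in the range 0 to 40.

25

4^16 · 4^8 · 4^2 · 4^1 ≡ 37 · 18 · 16 · 4 = 42624.
42624 mod 41 = 25, so 4^27 ≡ 25 (mod 41).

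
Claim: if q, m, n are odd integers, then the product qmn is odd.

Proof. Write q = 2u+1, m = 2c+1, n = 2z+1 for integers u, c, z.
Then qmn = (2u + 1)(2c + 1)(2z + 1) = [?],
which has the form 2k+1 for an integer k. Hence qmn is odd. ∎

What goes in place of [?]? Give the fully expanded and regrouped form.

(2u + 1)(2c + 1)(2z + 1) = 8cuz + 4cu + 4cz + 2c + 4uz + 2u + 2z + 1
= 2(4cuz + 2cu + 2cz + c + 2uz + u + z) + 1.
Since 4cuz + 2cu + 2cz + c + 2uz + u + z is an integer, the product is of the form 2k+1 for an integer k.

2(4cuz + 2cu + 2cz + c + 2uz + u + z) + 1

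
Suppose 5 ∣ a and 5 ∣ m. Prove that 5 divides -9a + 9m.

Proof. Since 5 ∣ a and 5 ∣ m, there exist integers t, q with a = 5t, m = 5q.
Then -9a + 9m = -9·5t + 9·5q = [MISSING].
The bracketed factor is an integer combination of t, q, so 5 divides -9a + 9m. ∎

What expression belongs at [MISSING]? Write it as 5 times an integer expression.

5(9q - 9t)

Each term has a factor of 5: -9·5t + 9·5q = 5·(9q - 9t).
Since 9q - 9t is an integer, 5 ∣ (-9a + 9m).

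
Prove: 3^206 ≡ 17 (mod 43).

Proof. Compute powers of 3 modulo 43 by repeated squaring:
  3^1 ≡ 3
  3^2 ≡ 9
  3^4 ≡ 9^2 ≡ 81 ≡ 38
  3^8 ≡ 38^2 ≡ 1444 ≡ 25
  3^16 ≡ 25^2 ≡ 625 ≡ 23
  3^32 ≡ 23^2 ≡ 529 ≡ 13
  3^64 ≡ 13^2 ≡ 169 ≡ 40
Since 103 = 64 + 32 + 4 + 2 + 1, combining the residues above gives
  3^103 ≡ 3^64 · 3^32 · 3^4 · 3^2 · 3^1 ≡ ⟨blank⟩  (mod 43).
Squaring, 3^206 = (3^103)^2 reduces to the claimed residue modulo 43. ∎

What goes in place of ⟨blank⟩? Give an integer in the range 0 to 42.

19

3^64 · 3^32 · 3^4 · 3^2 · 3^1 ≡ 40 · 13 · 38 · 9 · 3 = 533520.
533520 mod 43 = 19, so 3^103 ≡ 19 (mod 43).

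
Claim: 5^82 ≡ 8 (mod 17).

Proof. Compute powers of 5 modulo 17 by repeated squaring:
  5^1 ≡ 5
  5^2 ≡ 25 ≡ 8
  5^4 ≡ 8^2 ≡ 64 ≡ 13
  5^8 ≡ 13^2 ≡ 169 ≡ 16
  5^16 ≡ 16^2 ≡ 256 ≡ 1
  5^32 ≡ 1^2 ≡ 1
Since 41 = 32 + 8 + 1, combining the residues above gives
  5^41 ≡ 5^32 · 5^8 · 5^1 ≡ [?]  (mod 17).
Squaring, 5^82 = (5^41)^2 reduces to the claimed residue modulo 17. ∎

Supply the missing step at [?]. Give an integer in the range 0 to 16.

5^32 · 5^8 · 5^1 ≡ 1 · 16 · 5 = 80.
80 mod 17 = 12, so 5^41 ≡ 12 (mod 17).

12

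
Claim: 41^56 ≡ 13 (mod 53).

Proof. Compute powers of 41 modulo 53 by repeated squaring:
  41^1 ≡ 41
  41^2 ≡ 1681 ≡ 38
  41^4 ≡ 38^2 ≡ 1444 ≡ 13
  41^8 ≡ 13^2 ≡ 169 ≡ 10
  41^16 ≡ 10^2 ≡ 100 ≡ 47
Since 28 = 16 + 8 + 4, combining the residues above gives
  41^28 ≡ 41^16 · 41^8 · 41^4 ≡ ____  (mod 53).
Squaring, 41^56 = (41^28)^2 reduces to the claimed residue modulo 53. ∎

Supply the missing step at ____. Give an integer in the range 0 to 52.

15

Multiply the listed residues: 47 · 10 · 13 = 470 → 6110.
Reducing modulo 53: 6110 = 115·53 + 15, so 41^28 ≡ 15.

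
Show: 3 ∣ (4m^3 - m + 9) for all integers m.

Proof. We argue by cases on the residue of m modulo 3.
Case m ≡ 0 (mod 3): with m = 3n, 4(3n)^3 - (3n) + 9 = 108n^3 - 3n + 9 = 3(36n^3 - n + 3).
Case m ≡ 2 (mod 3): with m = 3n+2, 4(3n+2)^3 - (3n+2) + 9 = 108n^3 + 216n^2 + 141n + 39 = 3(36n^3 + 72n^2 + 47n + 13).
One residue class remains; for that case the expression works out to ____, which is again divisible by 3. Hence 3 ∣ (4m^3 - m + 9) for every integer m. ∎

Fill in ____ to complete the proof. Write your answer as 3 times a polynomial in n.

Only m ≡ 1 (mod 3) is unaccounted for. Put m = 3n+1:
4(3n+1)^3 - (3n+1) + 9 expands to 108n^3 + 108n^2 + 33n + 12,
and factoring out 3 leaves 3(36n^3 + 36n^2 + 11n + 4).

3(36n^3 + 36n^2 + 11n + 4)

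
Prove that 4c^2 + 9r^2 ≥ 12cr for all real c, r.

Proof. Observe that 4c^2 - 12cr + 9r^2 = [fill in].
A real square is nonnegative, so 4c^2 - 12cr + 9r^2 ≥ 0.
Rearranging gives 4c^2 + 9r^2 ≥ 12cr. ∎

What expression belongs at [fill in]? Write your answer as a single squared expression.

(2c - 3r)^2

4c^2 - 12cr + 9r^2 is a perfect-square trinomial: the outer terms are (2c)^2 and (3r)^2, and the cross term is -2·2c·3r.
So 4c^2 - 12cr + 9r^2 = (2c - 3r)^2 ≥ 0.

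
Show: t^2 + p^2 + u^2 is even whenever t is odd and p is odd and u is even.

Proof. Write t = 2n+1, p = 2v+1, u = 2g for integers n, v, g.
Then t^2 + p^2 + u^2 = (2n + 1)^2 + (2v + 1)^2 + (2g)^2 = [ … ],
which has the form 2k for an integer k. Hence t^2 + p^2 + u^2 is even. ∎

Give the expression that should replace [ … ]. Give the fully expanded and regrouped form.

(2n + 1)^2 + (2v + 1)^2 + (2g)^2 = 4g^2 + 4n^2 + 4n + 4v^2 + 4v + 2
= 2(2g^2 + 2n^2 + 2n + 2v^2 + 2v + 1).
Since 2g^2 + 2n^2 + 2n + 2v^2 + 2v + 1 is an integer, the sum of squares is of the form 2k for an integer k.

2(2g^2 + 2n^2 + 2n + 2v^2 + 2v + 1)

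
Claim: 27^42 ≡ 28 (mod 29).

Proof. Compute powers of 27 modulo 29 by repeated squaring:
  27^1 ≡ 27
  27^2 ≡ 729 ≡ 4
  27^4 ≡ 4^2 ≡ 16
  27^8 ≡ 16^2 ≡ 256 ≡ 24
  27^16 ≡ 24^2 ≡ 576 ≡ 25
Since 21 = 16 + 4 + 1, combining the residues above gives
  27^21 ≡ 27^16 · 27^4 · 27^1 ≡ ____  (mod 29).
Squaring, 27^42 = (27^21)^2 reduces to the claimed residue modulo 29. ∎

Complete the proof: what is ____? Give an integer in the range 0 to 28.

27^16 · 27^4 · 27^1 ≡ 25 · 16 · 27 = 10800.
10800 mod 29 = 12, so 27^21 ≡ 12 (mod 29).

12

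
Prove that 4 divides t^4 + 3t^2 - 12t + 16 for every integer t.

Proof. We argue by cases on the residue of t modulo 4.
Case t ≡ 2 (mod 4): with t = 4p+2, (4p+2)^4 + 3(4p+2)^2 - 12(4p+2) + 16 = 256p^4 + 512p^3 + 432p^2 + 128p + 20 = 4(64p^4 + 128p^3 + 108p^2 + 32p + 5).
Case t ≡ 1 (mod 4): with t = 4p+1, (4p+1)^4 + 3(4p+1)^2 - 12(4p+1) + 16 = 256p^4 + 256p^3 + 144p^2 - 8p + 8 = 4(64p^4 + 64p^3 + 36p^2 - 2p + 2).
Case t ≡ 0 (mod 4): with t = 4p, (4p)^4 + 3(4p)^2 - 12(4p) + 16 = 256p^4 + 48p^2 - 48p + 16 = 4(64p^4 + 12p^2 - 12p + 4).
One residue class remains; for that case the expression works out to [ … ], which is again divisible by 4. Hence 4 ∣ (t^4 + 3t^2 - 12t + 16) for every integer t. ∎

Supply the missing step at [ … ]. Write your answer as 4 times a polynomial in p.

Only t ≡ 3 (mod 4) is unaccounted for. Put t = 4p+3:
(4p+3)^4 + 3(4p+3)^2 - 12(4p+3) + 16 expands to 256p^4 + 768p^3 + 912p^2 + 456p + 88,
and factoring out 4 leaves 4(64p^4 + 192p^3 + 228p^2 + 114p + 22).

4(64p^4 + 192p^3 + 228p^2 + 114p + 22)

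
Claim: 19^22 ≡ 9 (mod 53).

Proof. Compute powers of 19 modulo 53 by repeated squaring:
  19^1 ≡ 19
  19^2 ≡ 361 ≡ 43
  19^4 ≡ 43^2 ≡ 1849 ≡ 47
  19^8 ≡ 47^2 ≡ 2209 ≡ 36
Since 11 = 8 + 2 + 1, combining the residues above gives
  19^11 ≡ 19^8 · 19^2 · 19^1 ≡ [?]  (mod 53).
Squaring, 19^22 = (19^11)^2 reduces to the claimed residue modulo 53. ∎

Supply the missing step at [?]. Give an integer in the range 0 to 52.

50

19^8 · 19^2 · 19^1 ≡ 36 · 43 · 19 = 29412.
29412 mod 53 = 50, so 19^11 ≡ 50 (mod 53).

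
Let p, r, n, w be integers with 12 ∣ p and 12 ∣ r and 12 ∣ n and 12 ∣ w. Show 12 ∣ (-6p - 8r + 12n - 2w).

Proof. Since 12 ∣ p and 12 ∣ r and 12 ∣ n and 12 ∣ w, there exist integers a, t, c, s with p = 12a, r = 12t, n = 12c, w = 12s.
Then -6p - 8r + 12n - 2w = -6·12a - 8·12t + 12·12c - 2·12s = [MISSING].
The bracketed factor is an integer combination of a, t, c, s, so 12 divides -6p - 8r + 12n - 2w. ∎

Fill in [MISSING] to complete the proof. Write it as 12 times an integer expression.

12(-6a + 12c - 2s - 8t)

Each term has a factor of 12: -6·12a - 8·12t + 12·12c - 2·12s = 12·(-6a + 12c - 2s - 8t).
Since -6a + 12c - 2s - 8t is an integer, 12 ∣ (-6p - 8r + 12n - 2w).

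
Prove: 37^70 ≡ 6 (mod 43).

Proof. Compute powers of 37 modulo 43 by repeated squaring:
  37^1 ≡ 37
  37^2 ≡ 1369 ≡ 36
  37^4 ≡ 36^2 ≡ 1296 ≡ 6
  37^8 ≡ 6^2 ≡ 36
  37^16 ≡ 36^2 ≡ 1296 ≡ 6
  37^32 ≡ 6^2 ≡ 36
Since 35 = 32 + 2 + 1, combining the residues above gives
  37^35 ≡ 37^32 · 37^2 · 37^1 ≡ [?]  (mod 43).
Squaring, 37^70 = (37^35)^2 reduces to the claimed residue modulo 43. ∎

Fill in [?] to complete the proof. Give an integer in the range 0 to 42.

37^32 · 37^2 · 37^1 ≡ 36 · 36 · 37 = 47952.
47952 mod 43 = 7, so 37^35 ≡ 7 (mod 43).

7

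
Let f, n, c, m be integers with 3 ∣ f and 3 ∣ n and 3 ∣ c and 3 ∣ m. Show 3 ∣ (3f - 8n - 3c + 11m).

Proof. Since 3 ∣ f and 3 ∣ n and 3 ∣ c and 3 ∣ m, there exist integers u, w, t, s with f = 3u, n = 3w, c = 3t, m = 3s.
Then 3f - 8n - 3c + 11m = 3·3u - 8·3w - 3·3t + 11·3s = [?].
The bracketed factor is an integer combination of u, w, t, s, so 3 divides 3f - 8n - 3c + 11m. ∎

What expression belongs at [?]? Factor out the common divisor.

Pull the common 3 out of every term: 3·3u - 8·3w - 3·3t + 11·3s = 3(11s - 3t + 3u - 8w).
11s - 3t + 3u - 8w is an integer, which exhibits the divisibility.

3(11s - 3t + 3u - 8w)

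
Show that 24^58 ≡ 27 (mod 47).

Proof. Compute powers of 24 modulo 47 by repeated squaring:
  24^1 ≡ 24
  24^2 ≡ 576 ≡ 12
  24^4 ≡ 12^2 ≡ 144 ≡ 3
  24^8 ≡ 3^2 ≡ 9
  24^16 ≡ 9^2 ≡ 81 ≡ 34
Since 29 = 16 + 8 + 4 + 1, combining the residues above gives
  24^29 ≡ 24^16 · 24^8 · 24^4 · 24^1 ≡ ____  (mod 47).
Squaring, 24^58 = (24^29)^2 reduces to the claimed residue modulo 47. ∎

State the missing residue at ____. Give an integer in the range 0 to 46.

36

24^16 · 24^8 · 24^4 · 24^1 ≡ 34 · 9 · 3 · 24 = 22032.
22032 mod 47 = 36, so 24^29 ≡ 36 (mod 47).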